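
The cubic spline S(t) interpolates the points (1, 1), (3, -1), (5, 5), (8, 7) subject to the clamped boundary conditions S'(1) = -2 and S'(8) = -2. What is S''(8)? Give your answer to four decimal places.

With M_i denoting the second derivative at x_i, h_i = 2, 2, 3, and Δ_i = (y_(i+1) − y_i)/h_i = -1, 3, 2/3:
  2·M_0 + 8·M_1 + 2·M_2 = 6(Δ_1 - Δ_0) = 24
  2·M_1 + 10·M_2 + 3·M_3 = 6(Δ_2 - Δ_1) = -14
Clamped end conditions give two more equations: 2h_0·M_0 + h_0·M_1 = 6(Δ_0 - S'(1)) = 6 and h_2·M_2 + 2h_2·M_3 = 6(S'(8) - Δ_2) = -16.
Solving: M_0 = -8/37, M_1 = 127/37, M_2 = -56/37, M_3 = -212/111.

-1.9099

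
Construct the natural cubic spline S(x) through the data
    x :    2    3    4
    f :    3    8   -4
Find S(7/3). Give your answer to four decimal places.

Let m_i = S''(x_i). Step sizes h_i = 1, 1; slopes of the chords Δ_i = (y_(i+1) - y_i)/h_i = 5, -12.
  1·m_0 + 4·m_1 + 1·m_2 = 6(Δ_1 - Δ_0) = -102
Natural end conditions: m_0 = m_2 = 0.
Solving: m_0 = 0, m_1 = -51/2, m_2 = 0.
On [2, 3], S(x) = 3 + 37/4·(x - 2) + 0·(x - 2)² - 17/4·(x - 2)³.
With (x - 2) = 1/3: S(7/3) = 160/27.

5.9259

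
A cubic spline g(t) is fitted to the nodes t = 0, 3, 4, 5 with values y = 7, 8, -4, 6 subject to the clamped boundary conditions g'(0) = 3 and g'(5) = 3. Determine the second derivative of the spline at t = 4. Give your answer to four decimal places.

Let M_i = g''(x_i). Step sizes h_i = 3, 1, 1; slopes of the chords Δ_i = (y_(i+1) - y_i)/h_i = 1/3, -12, 10.
  3·M_0 + 8·M_1 + 1·M_2 = 6(Δ_1 - Δ_0) = -74
  1·M_1 + 4·M_2 + 1·M_3 = 6(Δ_2 - Δ_1) = 132
Clamped end conditions give two more equations: 2h_0·M_0 + h_0·M_1 = 6(Δ_0 - g'(0)) = -16 and h_2·M_2 + 2h_2·M_3 = 6(g'(5) - Δ_2) = -42.
Solving the tridiagonal system: M_0 = 536/87, M_1 = -512/29, M_2 = 1414/29, M_3 = -1316/29.

48.7586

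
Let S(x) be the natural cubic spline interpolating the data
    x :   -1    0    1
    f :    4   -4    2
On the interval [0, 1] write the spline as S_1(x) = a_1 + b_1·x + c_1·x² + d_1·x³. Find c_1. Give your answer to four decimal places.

10.5000

Write M_i for S''(x_i). With h_i = 1, 1 and divided differences Δ_i = -8, 6, the continuity of S' gives the tridiagonal system
  1·M_0 + 4·M_1 + 1·M_2 = 6(Δ_1 - Δ_0) = 84
Natural end conditions: M_0 = M_2 = 0.
Forward elimination and back-substitution give M_0 = 0, M_1 = 21, M_2 = 0.
On [0, 1], with S_1(x) = a_1 + b_1·x + c_1·x² + d_1·x³: c_1 = M_1/2 = 21/2, d_1 = (M_2 - M_1)/(6h_1) = -7/2, b_1 = Δ_1 - h_1(2M_1 + M_2)/6 = -1.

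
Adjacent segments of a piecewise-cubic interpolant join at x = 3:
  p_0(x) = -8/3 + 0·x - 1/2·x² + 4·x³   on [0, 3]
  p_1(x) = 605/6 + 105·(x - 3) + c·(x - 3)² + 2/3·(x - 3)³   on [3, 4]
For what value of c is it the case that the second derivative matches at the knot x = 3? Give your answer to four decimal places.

p_0''(x) = -1 + 24·x, so p_0''(3) = 71. On the right, p_1''(3) = 2c, so c = 71/2.

35.5000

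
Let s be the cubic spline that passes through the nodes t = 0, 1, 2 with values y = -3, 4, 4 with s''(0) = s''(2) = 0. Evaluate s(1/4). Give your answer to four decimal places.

-0.8398

Put M_i = s'' at the i-th knot. Here h = (1, 1) and Δ = (7, 0), so the interior equations h_(i-1)·M_(i-1) + 2(h_(i-1)+h_i)·M_i + h_i·M_(i+1) = 6(Δ_i − Δ_(i-1)) read
  1·M_0 + 4·M_1 + 1·M_2 = 6(Δ_1 - Δ_0) = -42
Natural end conditions: M_0 = M_2 = 0.
Hence M_0 = 0, M_1 = -21/2, M_2 = 0.
On [0, 1], s(t) = -3 + 35/4·t + 0·t² - 7/4·t³.
With t = 1/4: s(1/4) = -215/256.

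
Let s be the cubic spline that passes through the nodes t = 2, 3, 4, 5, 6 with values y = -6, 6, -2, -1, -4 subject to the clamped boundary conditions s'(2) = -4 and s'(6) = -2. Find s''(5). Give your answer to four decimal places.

-16.8571

Let M_i = s''(x_i). Step sizes h_i = 1, 1, 1, 1; slopes of the chords Δ_i = (y_(i+1) - y_i)/h_i = 12, -8, 1, -3.
  1·M_0 + 4·M_1 + 1·M_2 = 6(Δ_1 - Δ_0) = -120
  1·M_1 + 4·M_2 + 1·M_3 = 6(Δ_2 - Δ_1) = 54
  1·M_2 + 4·M_3 + 1·M_4 = 6(Δ_3 - Δ_2) = -24
Clamped end conditions give two more equations: 2h_0·M_0 + h_0·M_1 = 6(Δ_0 - s'(2)) = 96 and h_3·M_3 + 2h_3·M_4 = 6(s'(6) - Δ_3) = 6.
Solving the tridiagonal system: M_0 = 536/7, M_1 = -400/7, M_2 = 32, M_3 = -118/7, M_4 = 80/7.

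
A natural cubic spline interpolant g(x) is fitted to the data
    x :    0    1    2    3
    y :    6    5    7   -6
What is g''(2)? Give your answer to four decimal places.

-25.2000

Let m_i = g''(x_i). Step sizes h_i = 1, 1, 1; slopes of the chords Δ_i = (y_(i+1) - y_i)/h_i = -1, 2, -13.
  1·m_0 + 4·m_1 + 1·m_2 = 6(Δ_1 - Δ_0) = 18
  1·m_1 + 4·m_2 + 1·m_3 = 6(Δ_2 - Δ_1) = -90
Natural end conditions: m_0 = m_3 = 0.
Hence m_0 = 0, m_1 = 54/5, m_2 = -126/5, m_3 = 0.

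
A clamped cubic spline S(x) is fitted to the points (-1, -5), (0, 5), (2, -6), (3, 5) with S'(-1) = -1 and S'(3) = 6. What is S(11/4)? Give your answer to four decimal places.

Write M_i for S''(x_i). With h_i = 1, 2, 1 and divided differences Δ_i = 10, -11/2, 11, the continuity of S' gives the tridiagonal system
  1·M_0 + 6·M_1 + 2·M_2 = 6(Δ_1 - Δ_0) = -93
  2·M_1 + 6·M_2 + 1·M_3 = 6(Δ_2 - Δ_1) = 99
Clamped end conditions give two more equations: 2h_0·M_0 + h_0·M_1 = 6(Δ_0 - S'(-1)) = 66 and h_2·M_2 + 2h_2·M_3 = 6(S'(3) - Δ_2) = -30.
Solving: M_0 = 1769/35, M_1 = -1228/35, M_2 = 1172/35, M_3 = -1111/35.
On [2, 3], S(x) = -6 + 359/70·(x - 2) + 586/35·(x - 2)² - 761/70·(x - 2)³.
With (x - 2) = 3/4: S(11/4) = 11997/4480.

2.6779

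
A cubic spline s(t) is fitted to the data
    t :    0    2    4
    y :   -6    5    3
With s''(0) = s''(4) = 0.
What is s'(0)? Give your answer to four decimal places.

Put M_i = s'' at the i-th knot. Here h = (2, 2) and Δ = (11/2, -1), so the interior equations h_(i-1)·M_(i-1) + 2(h_(i-1)+h_i)·M_i + h_i·M_(i+1) = 6(Δ_i − Δ_(i-1)) read
  2·M_0 + 8·M_1 + 2·M_2 = 6(Δ_1 - Δ_0) = -39
Natural end conditions: M_0 = M_2 = 0.
Solving: M_0 = 0, M_1 = -39/8, M_2 = 0.
On [0, 2], s'(t) = b_0 + 2c_0·t + 3d_0·t² with b_0 = Δ_0 - h_0(2M_0 + M_1)/6 = 57/8, c_0 = M_0/2 = 0, d_0 = (M_1 - M_0)/(6h_0) = -13/32. So s'(0) = 57/8.

7.1250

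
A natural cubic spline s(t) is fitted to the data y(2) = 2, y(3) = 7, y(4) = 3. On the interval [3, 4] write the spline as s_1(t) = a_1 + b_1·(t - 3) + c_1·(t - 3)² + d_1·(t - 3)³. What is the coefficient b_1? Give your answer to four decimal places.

0.5000

Put M_i = s'' at the i-th knot. Here h = (1, 1) and Δ = (5, -4), so the interior equations h_(i-1)·M_(i-1) + 2(h_(i-1)+h_i)·M_i + h_i·M_(i+1) = 6(Δ_i − Δ_(i-1)) read
  1·M_0 + 4·M_1 + 1·M_2 = 6(Δ_1 - Δ_0) = -54
Natural end conditions: M_0 = M_2 = 0.
Forward elimination and back-substitution give M_0 = 0, M_1 = -27/2, M_2 = 0.
On [3, 4], with s_1(t) = a_1 + b_1·(t - 3) + c_1·(t - 3)² + d_1·(t - 3)³: c_1 = M_1/2 = -27/4, d_1 = (M_2 - M_1)/(6h_1) = 9/4, b_1 = Δ_1 - h_1(2M_1 + M_2)/6 = 1/2.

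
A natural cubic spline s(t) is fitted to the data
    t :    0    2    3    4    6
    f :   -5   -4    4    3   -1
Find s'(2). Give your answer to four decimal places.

Let M_i = s''(x_i). Step sizes h_i = 2, 1, 1, 2; slopes of the chords Δ_i = (y_(i+1) - y_i)/h_i = 1/2, 8, -1, -2.
  2·M_0 + 6·M_1 + 1·M_2 = 6(Δ_1 - Δ_0) = 45
  1·M_1 + 4·M_2 + 1·M_3 = 6(Δ_2 - Δ_1) = -54
  1·M_2 + 6·M_3 + 2·M_4 = 6(Δ_3 - Δ_2) = -6
Natural end conditions: M_0 = M_4 = 0.
Solving the tridiagonal system: M_0 = 0, M_1 = 41/4, M_2 = -33/2, M_3 = 7/4, M_4 = 0.
On [2, 3], s'(t) = b_1 + 2c_1·(t - 2) + 3d_1·(t - 2)² with b_1 = Δ_1 - h_1(2M_1 + M_2)/6 = 22/3, c_1 = M_1/2 = 41/8, d_1 = (M_2 - M_1)/(6h_1) = -107/24. So s'(2) = 22/3.

7.3333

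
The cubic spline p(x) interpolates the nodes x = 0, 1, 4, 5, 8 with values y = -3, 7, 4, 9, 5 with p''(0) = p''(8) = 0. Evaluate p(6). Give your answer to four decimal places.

Write σ_i for p''(x_i). With h_i = 1, 3, 1, 3 and divided differences Δ_i = 10, -1, 5, -4/3, the continuity of p' gives the tridiagonal system
  1·σ_0 + 8·σ_1 + 3·σ_2 = 6(Δ_1 - Δ_0) = -66
  3·σ_1 + 8·σ_2 + 1·σ_3 = 6(Δ_2 - Δ_1) = 36
  1·σ_2 + 8·σ_3 + 3·σ_4 = 6(Δ_3 - Δ_2) = -38
Natural end conditions: σ_0 = σ_4 = 0.
Forward elimination and back-substitution give σ_0 = 0, σ_1 = -107/9, σ_2 = 262/27, σ_3 = -161/27, σ_4 = 0.
On [5, 8], p(x) = 9 + 125/27·(x - 5) - 161/54·(x - 5)² + 161/486·(x - 5)³.
With (x - 5) = 1: p(6) = 2668/243.

10.9794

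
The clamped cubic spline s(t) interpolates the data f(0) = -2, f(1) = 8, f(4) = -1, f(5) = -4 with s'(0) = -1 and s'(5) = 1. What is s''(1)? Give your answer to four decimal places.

Put σ_i = s'' at the i-th knot. Here h = (1, 3, 1) and Δ = (10, -3, -3), so the interior equations h_(i-1)·σ_(i-1) + 2(h_(i-1)+h_i)·σ_i + h_i·σ_(i+1) = 6(Δ_i − Δ_(i-1)) read
  1·σ_0 + 8·σ_1 + 3·σ_2 = 6(Δ_1 - Δ_0) = -78
  3·σ_1 + 8·σ_2 + 1·σ_3 = 6(Δ_2 - Δ_1) = 0
Clamped end conditions give two more equations: 2h_0·σ_0 + h_0·σ_1 = 6(Δ_0 - s'(0)) = 66 and h_2·σ_2 + 2h_2·σ_3 = 6(s'(5) - Δ_2) = 24.
Solving the tridiagonal system: σ_0 = 290/7, σ_1 = -118/7, σ_2 = 36/7, σ_3 = 66/7.

-16.8571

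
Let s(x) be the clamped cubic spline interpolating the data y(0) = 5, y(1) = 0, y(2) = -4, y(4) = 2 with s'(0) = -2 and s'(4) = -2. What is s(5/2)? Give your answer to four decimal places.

Put M_i = s'' at the i-th knot. Here h = (1, 1, 2) and Δ = (-5, -4, 3), so the interior equations h_(i-1)·M_(i-1) + 2(h_(i-1)+h_i)·M_i + h_i·M_(i+1) = 6(Δ_i − Δ_(i-1)) read
  1·M_0 + 4·M_1 + 1·M_2 = 6(Δ_1 - Δ_0) = 6
  1·M_1 + 6·M_2 + 2·M_3 = 6(Δ_2 - Δ_1) = 42
Clamped end conditions give two more equations: 2h_0·M_0 + h_0·M_1 = 6(Δ_0 - s'(0)) = -18 and h_2·M_2 + 2h_2·M_3 = 6(s'(4) - Δ_2) = -30.
Forward elimination and back-substitution give M_0 = -105/11, M_1 = 12/11, M_2 = 123/11, M_3 = -144/11.
On [2, 4], s(x) = -4 - 1/11·(x - 2) + 123/22·(x - 2)² - 89/44·(x - 2)³.
With (x - 2) = 1/2: s(5/2) = -1021/352.

-2.9006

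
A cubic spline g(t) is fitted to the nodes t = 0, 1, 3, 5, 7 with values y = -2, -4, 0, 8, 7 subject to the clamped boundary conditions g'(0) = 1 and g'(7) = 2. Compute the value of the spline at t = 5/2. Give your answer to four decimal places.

-2.1757

With M_i denoting the second derivative at x_i, h_i = 1, 2, 2, 2, and Δ_i = (y_(i+1) − y_i)/h_i = -2, 2, 4, -1/2:
  1·M_0 + 6·M_1 + 2·M_2 = 6(Δ_1 - Δ_0) = 24
  2·M_1 + 8·M_2 + 2·M_3 = 6(Δ_2 - Δ_1) = 12
  2·M_2 + 8·M_3 + 2·M_4 = 6(Δ_3 - Δ_2) = -27
Clamped end conditions give two more equations: 2h_0·M_0 + h_0·M_1 = 6(Δ_0 - g'(0)) = -18 and h_3·M_3 + 2h_3·M_4 = 6(g'(7) - Δ_3) = 15.
Forward elimination and back-substitution give M_0 = -1009/86, M_1 = 235/43, M_2 = 253/172, M_3 = -230/43, M_4 = 1105/172.
On [1, 3], g(t) = -4 - 367/172·(t - 1) + 235/86·(t - 1)² - 229/688·(t - 1)³.
With (t - 1) = 3/2: g(5/2) = -11975/5504.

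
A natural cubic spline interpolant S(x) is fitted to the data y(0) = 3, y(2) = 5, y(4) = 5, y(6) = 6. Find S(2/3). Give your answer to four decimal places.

Let m_i = S''(x_i). Step sizes h_i = 2, 2, 2; slopes of the chords Δ_i = (y_(i+1) - y_i)/h_i = 1, 0, 1/2.
  2·m_0 + 8·m_1 + 2·m_2 = 6(Δ_1 - Δ_0) = -6
  2·m_1 + 8·m_2 + 2·m_3 = 6(Δ_2 - Δ_1) = 3
Natural end conditions: m_0 = m_3 = 0.
Hence m_0 = 0, m_1 = -9/10, m_2 = 3/5, m_3 = 0.
On [0, 2], S(x) = 3 + 13/10·x + 0·x² - 3/40·x³.
With x = 2/3: S(2/3) = 173/45.

3.8444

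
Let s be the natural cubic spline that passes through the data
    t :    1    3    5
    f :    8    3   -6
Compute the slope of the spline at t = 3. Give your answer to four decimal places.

-3.5000

Put M_i = s'' at the i-th knot. Here h = (2, 2) and Δ = (-5/2, -9/2), so the interior equations h_(i-1)·M_(i-1) + 2(h_(i-1)+h_i)·M_i + h_i·M_(i+1) = 6(Δ_i − Δ_(i-1)) read
  2·M_0 + 8·M_1 + 2·M_2 = 6(Δ_1 - Δ_0) = -12
Natural end conditions: M_0 = M_2 = 0.
Forward elimination and back-substitution give M_0 = 0, M_1 = -3/2, M_2 = 0.
On [3, 5], s'(t) = b_1 + 2c_1·(t - 3) + 3d_1·(t - 3)² with b_1 = Δ_1 - h_1(2M_1 + M_2)/6 = -7/2, c_1 = M_1/2 = -3/4, d_1 = (M_2 - M_1)/(6h_1) = 1/8. So s'(3) = -7/2.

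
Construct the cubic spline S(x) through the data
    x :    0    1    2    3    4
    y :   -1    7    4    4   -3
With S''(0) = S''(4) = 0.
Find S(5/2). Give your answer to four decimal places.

Let σ_i = S''(x_i). Step sizes h_i = 1, 1, 1, 1; slopes of the chords Δ_i = (y_(i+1) - y_i)/h_i = 8, -3, 0, -7.
  1·σ_0 + 4·σ_1 + 1·σ_2 = 6(Δ_1 - Δ_0) = -66
  1·σ_1 + 4·σ_2 + 1·σ_3 = 6(Δ_2 - Δ_1) = 18
  1·σ_2 + 4·σ_3 + 1·σ_4 = 6(Δ_3 - Δ_2) = -42
Natural end conditions: σ_0 = σ_4 = 0.
Forward elimination and back-substitution give σ_0 = 0, σ_1 = -138/7, σ_2 = 90/7, σ_3 = -96/7, σ_4 = 0.
On [2, 3], S(x) = 4 - 2·(x - 2) + 45/7·(x - 2)² - 31/7·(x - 2)³.
With (x - 2) = 1/2: S(5/2) = 227/56.

4.0536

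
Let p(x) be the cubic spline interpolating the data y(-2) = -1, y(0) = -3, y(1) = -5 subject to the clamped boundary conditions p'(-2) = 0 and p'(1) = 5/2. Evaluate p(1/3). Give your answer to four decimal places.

Write M_i for p''(x_i). With h_i = 2, 1 and divided differences Δ_i = -1, -2, the continuity of p' gives the tridiagonal system
  2·M_0 + 6·M_1 + 1·M_2 = 6(Δ_1 - Δ_0) = -6
Clamped end conditions give two more equations: 2h_0·M_0 + h_0·M_1 = 6(Δ_0 - p'(-2)) = -6 and h_1·M_1 + 2h_1·M_2 = 6(p'(1) - Δ_1) = 27.
Solving the tridiagonal system: M_0 = 1/3, M_1 = -11/3, M_2 = 46/3.
On [0, 1], p(x) = -3 - 10/3·x - 11/6·x² + 19/6·x³.
With x = 1/3: p(1/3) = -340/81.

-4.1975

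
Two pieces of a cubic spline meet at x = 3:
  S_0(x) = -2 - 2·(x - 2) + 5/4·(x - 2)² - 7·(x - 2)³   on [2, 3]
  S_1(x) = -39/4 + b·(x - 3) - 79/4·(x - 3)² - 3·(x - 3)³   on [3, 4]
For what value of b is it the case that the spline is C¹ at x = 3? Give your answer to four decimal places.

-20.5000

S_0'(x) = -2 + 5/2·(x - 2) - 21·(x - 2)², so S_0'(3) = -41/2. On the right, S_1'(3) = b, so b = -41/2.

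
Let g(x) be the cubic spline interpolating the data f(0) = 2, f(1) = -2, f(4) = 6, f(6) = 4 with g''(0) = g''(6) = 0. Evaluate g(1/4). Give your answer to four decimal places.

0.7436

Write M_i for g''(x_i). With h_i = 1, 3, 2 and divided differences Δ_i = -4, 8/3, -1, the continuity of g' gives the tridiagonal system
  1·M_0 + 8·M_1 + 3·M_2 = 6(Δ_1 - Δ_0) = 40
  3·M_1 + 10·M_2 + 2·M_3 = 6(Δ_2 - Δ_1) = -22
Natural end conditions: M_0 = M_3 = 0.
Solving the tridiagonal system: M_0 = 0, M_1 = 466/71, M_2 = -296/71, M_3 = 0.
On [0, 1], g(x) = 2 - 1085/213·x + 0·x² + 233/213·x³.
With x = 1/4: g(1/4) = 3379/4544.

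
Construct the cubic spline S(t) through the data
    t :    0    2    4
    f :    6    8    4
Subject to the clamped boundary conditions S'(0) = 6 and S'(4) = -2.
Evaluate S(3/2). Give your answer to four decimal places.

Let m_i = S''(x_i). Step sizes h_i = 2, 2; slopes of the chords Δ_i = (y_(i+1) - y_i)/h_i = 1, -2.
  2·m_0 + 8·m_1 + 2·m_2 = 6(Δ_1 - Δ_0) = -18
Clamped end conditions give two more equations: 2h_0·m_0 + h_0·m_1 = 6(Δ_0 - S'(0)) = -30 and h_1·m_1 + 2h_1·m_2 = 6(S'(4) - Δ_1) = 0.
Solving: m_0 = -29/4, m_1 = -1/2, m_2 = 1/4.
On [0, 2], S(t) = 6 + 6·t - 29/8·t² + 9/16·t³.
With t = 3/2: S(3/2) = 1119/128.

8.7422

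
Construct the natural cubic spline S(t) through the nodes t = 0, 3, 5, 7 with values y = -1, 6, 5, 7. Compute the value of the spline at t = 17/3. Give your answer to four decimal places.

Put σ_i = S'' at the i-th knot. Here h = (3, 2, 2) and Δ = (7/3, -1/2, 1), so the interior equations h_(i-1)·σ_(i-1) + 2(h_(i-1)+h_i)·σ_i + h_i·σ_(i+1) = 6(Δ_i − Δ_(i-1)) read
  3·σ_0 + 10·σ_1 + 2·σ_2 = 6(Δ_1 - Δ_0) = -17
  2·σ_1 + 8·σ_2 + 2·σ_3 = 6(Δ_2 - Δ_1) = 9
Natural end conditions: σ_0 = σ_3 = 0.
Solving the tridiagonal system: σ_0 = 0, σ_1 = -77/38, σ_2 = 31/19, σ_3 = 0.
On [5, 7], S(t) = 5 - 5/57·(t - 5) + 31/38·(t - 5)² - 31/228·(t - 5)³.
With (t - 5) = 2/3: S(17/3) = 8101/1539.

5.2638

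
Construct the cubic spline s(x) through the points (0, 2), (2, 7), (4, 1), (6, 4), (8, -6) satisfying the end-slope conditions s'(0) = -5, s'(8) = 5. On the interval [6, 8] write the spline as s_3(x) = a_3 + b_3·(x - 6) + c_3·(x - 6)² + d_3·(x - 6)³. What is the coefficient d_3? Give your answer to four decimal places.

Put M_i = s'' at the i-th knot. Here h = (2, 2, 2, 2) and Δ = (5/2, -3, 3/2, -5), so the interior equations h_(i-1)·M_(i-1) + 2(h_(i-1)+h_i)·M_i + h_i·M_(i+1) = 6(Δ_i − Δ_(i-1)) read
  2·M_0 + 8·M_1 + 2·M_2 = 6(Δ_1 - Δ_0) = -33
  2·M_1 + 8·M_2 + 2·M_3 = 6(Δ_2 - Δ_1) = 27
  2·M_2 + 8·M_3 + 2·M_4 = 6(Δ_3 - Δ_2) = -39
Clamped end conditions give two more equations: 2h_0·M_0 + h_0·M_1 = 6(Δ_0 - s'(0)) = 45 and h_3·M_3 + 2h_3·M_4 = 6(s'(8) - Δ_3) = 60.
Solving: M_0 = 925/56, M_1 = -295/28, M_2 = 73/8, M_3 = -349/28, M_4 = 1189/56.
On [6, 8], with s_3(x) = a_3 + b_3·(x - 6) + c_3·(x - 6)² + d_3·(x - 6)³: c_3 = M_3/2 = -349/56, d_3 = (M_4 - M_3)/(6h_3) = 629/224, b_3 = Δ_3 - h_3(2M_3 + M_4)/6 = -211/56.

2.8080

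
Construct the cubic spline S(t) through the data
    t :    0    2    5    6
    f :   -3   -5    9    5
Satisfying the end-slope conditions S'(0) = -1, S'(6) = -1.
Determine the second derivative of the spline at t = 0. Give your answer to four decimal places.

-3.7436

Put M_i = S'' at the i-th knot. Here h = (2, 3, 1) and Δ = (-1, 14/3, -4), so the interior equations h_(i-1)·M_(i-1) + 2(h_(i-1)+h_i)·M_i + h_i·M_(i+1) = 6(Δ_i − Δ_(i-1)) read
  2·M_0 + 10·M_1 + 3·M_2 = 6(Δ_1 - Δ_0) = 34
  3·M_1 + 8·M_2 + 1·M_3 = 6(Δ_2 - Δ_1) = -52
Clamped end conditions give two more equations: 2h_0·M_0 + h_0·M_1 = 6(Δ_0 - S'(0)) = 0 and h_2·M_2 + 2h_2·M_3 = 6(S'(6) - Δ_2) = 18.
Hence M_0 = -146/39, M_1 = 292/39, M_2 = -434/39, M_3 = 568/39.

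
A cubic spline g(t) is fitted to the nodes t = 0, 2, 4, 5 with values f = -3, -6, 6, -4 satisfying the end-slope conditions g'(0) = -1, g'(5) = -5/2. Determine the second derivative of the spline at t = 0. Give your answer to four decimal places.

-7.8913

Let σ_i = g''(x_i). Step sizes h_i = 2, 2, 1; slopes of the chords Δ_i = (y_(i+1) - y_i)/h_i = -3/2, 6, -10.
  2·σ_0 + 8·σ_1 + 2·σ_2 = 6(Δ_1 - Δ_0) = 45
  2·σ_1 + 6·σ_2 + 1·σ_3 = 6(Δ_2 - Δ_1) = -96
Clamped end conditions give two more equations: 2h_0·σ_0 + h_0·σ_1 = 6(Δ_0 - g'(0)) = -3 and h_2·σ_2 + 2h_2·σ_3 = 6(g'(5) - Δ_2) = 45.
Hence σ_0 = -363/46, σ_1 = 657/46, σ_2 = -615/23, σ_3 = 825/23.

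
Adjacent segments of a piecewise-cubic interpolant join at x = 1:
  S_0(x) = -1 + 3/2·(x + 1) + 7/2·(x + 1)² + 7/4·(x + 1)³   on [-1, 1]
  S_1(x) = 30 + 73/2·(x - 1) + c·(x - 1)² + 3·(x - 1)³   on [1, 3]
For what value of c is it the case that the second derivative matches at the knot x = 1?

14

S_0''(x) = 7 + 21/2·(x + 1), so S_0''(1) = 28. On the right, S_1''(1) = 2c, so c = 14.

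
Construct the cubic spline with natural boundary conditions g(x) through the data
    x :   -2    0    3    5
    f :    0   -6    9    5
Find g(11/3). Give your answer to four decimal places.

9.1970

With M_i denoting the second derivative at x_i, h_i = 2, 3, 2, and Δ_i = (y_(i+1) − y_i)/h_i = -3, 5, -2:
  2·M_0 + 10·M_1 + 3·M_2 = 6(Δ_1 - Δ_0) = 48
  3·M_1 + 10·M_2 + 2·M_3 = 6(Δ_2 - Δ_1) = -42
Natural end conditions: M_0 = M_3 = 0.
Solving the tridiagonal system: M_0 = 0, M_1 = 606/91, M_2 = -564/91, M_3 = 0.
On [3, 5], g(x) = 9 + 194/91·(x - 3) - 282/91·(x - 3)² + 47/91·(x - 3)³.
With (x - 3) = 2/3: g(11/3) = 22597/2457.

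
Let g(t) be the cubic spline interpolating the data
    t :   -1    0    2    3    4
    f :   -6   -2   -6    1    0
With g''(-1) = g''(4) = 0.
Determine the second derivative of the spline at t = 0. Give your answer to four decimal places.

-11.1148

Put σ_i = g'' at the i-th knot. Here h = (1, 2, 1, 1) and Δ = (4, -2, 7, -1), so the interior equations h_(i-1)·σ_(i-1) + 2(h_(i-1)+h_i)·σ_i + h_i·σ_(i+1) = 6(Δ_i − Δ_(i-1)) read
  1·σ_0 + 6·σ_1 + 2·σ_2 = 6(Δ_1 - Δ_0) = -36
  2·σ_1 + 6·σ_2 + 1·σ_3 = 6(Δ_2 - Δ_1) = 54
  1·σ_2 + 4·σ_3 + 1·σ_4 = 6(Δ_3 - Δ_2) = -48
Natural end conditions: σ_0 = σ_4 = 0.
Forward elimination and back-substitution give σ_0 = 0, σ_1 = -678/61, σ_2 = 936/61, σ_3 = -966/61, σ_4 = 0.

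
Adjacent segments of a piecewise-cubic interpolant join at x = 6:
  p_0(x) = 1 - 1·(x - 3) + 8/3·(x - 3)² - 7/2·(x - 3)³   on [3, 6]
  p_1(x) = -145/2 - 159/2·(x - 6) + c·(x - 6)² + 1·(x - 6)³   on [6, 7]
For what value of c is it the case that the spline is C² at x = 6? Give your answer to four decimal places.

-28.8333

p_0''(x) = 16/3 - 21·(x - 3), so p_0''(6) = -173/3. On the right, p_1''(6) = 2c, so c = -173/6.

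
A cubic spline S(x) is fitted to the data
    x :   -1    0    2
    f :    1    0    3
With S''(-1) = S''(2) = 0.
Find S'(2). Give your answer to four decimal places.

Write M_i for S''(x_i). With h_i = 1, 2 and divided differences Δ_i = -1, 3/2, the continuity of S' gives the tridiagonal system
  1·M_0 + 6·M_1 + 2·M_2 = 6(Δ_1 - Δ_0) = 15
Natural end conditions: M_0 = M_2 = 0.
Solving the tridiagonal system: M_0 = 0, M_1 = 5/2, M_2 = 0.
On [0, 2], S'(x) = b_1 + 2c_1·x + 3d_1·x² with b_1 = Δ_1 - h_1(2M_1 + M_2)/6 = -1/6, c_1 = M_1/2 = 5/4, d_1 = (M_2 - M_1)/(6h_1) = -5/24. So S'(2) = 7/3.

2.3333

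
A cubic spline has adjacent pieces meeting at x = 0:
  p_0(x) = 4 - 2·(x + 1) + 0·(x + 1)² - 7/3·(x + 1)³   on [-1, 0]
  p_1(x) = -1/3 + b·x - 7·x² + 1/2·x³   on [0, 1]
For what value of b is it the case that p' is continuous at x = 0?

p_0'(x) = -2 + 0·(x + 1) - 7·(x + 1)², so p_0'(0) = -9. On the right, p_1'(0) = b, so b = -9.

-9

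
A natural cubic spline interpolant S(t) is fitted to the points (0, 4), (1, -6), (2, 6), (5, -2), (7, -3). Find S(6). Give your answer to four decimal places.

Let σ_i = S''(x_i). Step sizes h_i = 1, 1, 3, 2; slopes of the chords Δ_i = (y_(i+1) - y_i)/h_i = -10, 12, -8/3, -1/2.
  1·σ_0 + 4·σ_1 + 1·σ_2 = 6(Δ_1 - Δ_0) = 132
  1·σ_1 + 8·σ_2 + 3·σ_3 = 6(Δ_2 - Δ_1) = -88
  3·σ_2 + 10·σ_3 + 2·σ_4 = 6(Δ_3 - Δ_2) = 13
Natural end conditions: σ_0 = σ_4 = 0.
Solving: σ_0 = 0, σ_1 = 10291/274, σ_2 = -2498/137, σ_3 = 1855/274, σ_4 = 0.
On [5, 7], S(t) = -2 - 4121/822·(t - 5) + 1855/548·(t - 5)² - 1855/3288·(t - 5)³.
With (t - 5) = 1: S(6) = -4595/1096.

-4.1925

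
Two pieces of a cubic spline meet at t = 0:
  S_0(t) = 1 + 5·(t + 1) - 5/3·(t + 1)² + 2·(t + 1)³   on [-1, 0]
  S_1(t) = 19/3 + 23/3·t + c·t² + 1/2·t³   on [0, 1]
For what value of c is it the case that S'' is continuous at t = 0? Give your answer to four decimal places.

4.3333

S_0''(t) = -10/3 + 12·(t + 1), so S_0''(0) = 26/3. On the right, S_1''(0) = 2c, so c = 13/3.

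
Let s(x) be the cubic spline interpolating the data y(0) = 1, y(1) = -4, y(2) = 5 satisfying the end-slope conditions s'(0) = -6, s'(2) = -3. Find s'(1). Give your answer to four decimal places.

Write σ_i for s''(x_i). With h_i = 1, 1 and divided differences Δ_i = -5, 9, the continuity of s' gives the tridiagonal system
  1·σ_0 + 4·σ_1 + 1·σ_2 = 6(Δ_1 - Δ_0) = 84
Clamped end conditions give two more equations: 2h_0·σ_0 + h_0·σ_1 = 6(Δ_0 - s'(0)) = 6 and h_1·σ_1 + 2h_1·σ_2 = 6(s'(2) - Δ_1) = -72.
Solving the tridiagonal system: σ_0 = -33/2, σ_1 = 39, σ_2 = -111/2.
On [1, 2], s'(x) = b_1 + 2c_1·(x - 1) + 3d_1·(x - 1)² with b_1 = Δ_1 - h_1(2σ_1 + σ_2)/6 = 21/4, c_1 = σ_1/2 = 39/2, d_1 = (σ_2 - σ_1)/(6h_1) = -63/4. So s'(1) = 21/4.

5.2500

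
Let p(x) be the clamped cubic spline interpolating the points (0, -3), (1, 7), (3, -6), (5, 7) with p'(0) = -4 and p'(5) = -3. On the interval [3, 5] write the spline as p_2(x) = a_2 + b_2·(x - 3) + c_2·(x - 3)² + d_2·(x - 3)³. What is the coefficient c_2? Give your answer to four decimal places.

12.5761

Let M_i = p''(x_i). Step sizes h_i = 1, 2, 2; slopes of the chords Δ_i = (y_(i+1) - y_i)/h_i = 10, -13/2, 13/2.
  1·M_0 + 6·M_1 + 2·M_2 = 6(Δ_1 - Δ_0) = -99
  2·M_1 + 8·M_2 + 2·M_3 = 6(Δ_2 - Δ_1) = 78
Clamped end conditions give two more equations: 2h_0·M_0 + h_0·M_1 = 6(Δ_0 - p'(0)) = 84 and h_2·M_2 + 2h_2·M_3 = 6(p'(5) - Δ_2) = -57.
Solving the tridiagonal system: M_0 = 1366/23, M_1 = -800/23, M_2 = 1157/46, M_3 = -617/23.
On [3, 5], with p_2(x) = a_2 + b_2·(x - 3) + c_2·(x - 3)² + d_2·(x - 3)³: c_2 = M_2/2 = 1157/92, d_2 = (M_3 - M_2)/(6h_2) = -797/184, b_2 = Δ_2 - h_2(2M_2 + M_3)/6 = -61/46.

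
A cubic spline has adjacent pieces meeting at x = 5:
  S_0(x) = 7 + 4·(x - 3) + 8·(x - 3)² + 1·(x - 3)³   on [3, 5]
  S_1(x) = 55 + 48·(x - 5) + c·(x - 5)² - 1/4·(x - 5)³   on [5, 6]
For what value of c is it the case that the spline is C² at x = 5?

14

S_0''(x) = 16 + 6·(x - 3), so S_0''(5) = 28. On the right, S_1''(5) = 2c, so c = 14.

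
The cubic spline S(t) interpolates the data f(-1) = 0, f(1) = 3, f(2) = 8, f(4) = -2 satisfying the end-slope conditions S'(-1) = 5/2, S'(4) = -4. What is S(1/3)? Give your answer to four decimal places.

Let M_i = S''(x_i). Step sizes h_i = 2, 1, 2; slopes of the chords Δ_i = (y_(i+1) - y_i)/h_i = 3/2, 5, -5.
  2·M_0 + 6·M_1 + 1·M_2 = 6(Δ_1 - Δ_0) = 21
  1·M_1 + 6·M_2 + 2·M_3 = 6(Δ_2 - Δ_1) = -60
Clamped end conditions give two more equations: 2h_0·M_0 + h_0·M_1 = 6(Δ_0 - S'(-1)) = -6 and h_2·M_2 + 2h_2·M_3 = 6(S'(4) - Δ_2) = 6.
Solving the tridiagonal system: M_0 = -85/16, M_1 = 61/8, M_2 = -113/8, M_3 = 137/16.
On [-1, 1], S(t) = 0 + 5/2·(t + 1) - 85/32·(t + 1)² + 69/64·(t + 1)³.
With (t + 1) = 4/3: S(1/3) = 7/6.

1.1667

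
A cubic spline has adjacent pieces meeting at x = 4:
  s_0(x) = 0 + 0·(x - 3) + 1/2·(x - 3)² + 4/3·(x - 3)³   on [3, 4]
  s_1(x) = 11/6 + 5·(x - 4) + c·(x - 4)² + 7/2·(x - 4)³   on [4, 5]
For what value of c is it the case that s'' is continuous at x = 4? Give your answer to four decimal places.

4.5000

s_0''(x) = 1 + 8·(x - 3), so s_0''(4) = 9. On the right, s_1''(4) = 2c, so c = 9/2.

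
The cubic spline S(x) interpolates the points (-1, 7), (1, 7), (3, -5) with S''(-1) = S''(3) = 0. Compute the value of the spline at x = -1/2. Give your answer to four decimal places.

7.7031

Write m_i for S''(x_i). With h_i = 2, 2 and divided differences Δ_i = 0, -6, the continuity of S' gives the tridiagonal system
  2·m_0 + 8·m_1 + 2·m_2 = 6(Δ_1 - Δ_0) = -36
Natural end conditions: m_0 = m_2 = 0.
Solving the tridiagonal system: m_0 = 0, m_1 = -9/2, m_2 = 0.
On [-1, 1], S(x) = 7 + 3/2·(x + 1) + 0·(x + 1)² - 3/8·(x + 1)³.
With (x + 1) = 1/2: S(-1/2) = 493/64.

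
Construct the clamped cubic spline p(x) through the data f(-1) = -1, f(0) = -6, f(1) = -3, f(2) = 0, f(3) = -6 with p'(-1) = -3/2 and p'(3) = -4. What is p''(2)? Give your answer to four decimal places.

Let σ_i = p''(x_i). Step sizes h_i = 1, 1, 1, 1; slopes of the chords Δ_i = (y_(i+1) - y_i)/h_i = -5, 3, 3, -6.
  1·σ_0 + 4·σ_1 + 1·σ_2 = 6(Δ_1 - Δ_0) = 48
  1·σ_1 + 4·σ_2 + 1·σ_3 = 6(Δ_2 - Δ_1) = 0
  1·σ_2 + 4·σ_3 + 1·σ_4 = 6(Δ_3 - Δ_2) = -54
Clamped end conditions give two more equations: 2h_0·σ_0 + h_0·σ_1 = 6(Δ_0 - p'(-1)) = -21 and h_3·σ_3 + 2h_3·σ_4 = 6(p'(3) - Δ_3) = 12.
Solving: σ_0 = -1055/56, σ_1 = 467/28, σ_2 = 1/8, σ_3 = -481/28, σ_4 = 817/56.

-17.1786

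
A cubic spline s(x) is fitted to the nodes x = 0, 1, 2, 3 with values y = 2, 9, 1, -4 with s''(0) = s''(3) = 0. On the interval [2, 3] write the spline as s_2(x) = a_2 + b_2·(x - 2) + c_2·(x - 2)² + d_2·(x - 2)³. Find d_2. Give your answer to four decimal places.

-1.8000

Let M_i = s''(x_i). Step sizes h_i = 1, 1, 1; slopes of the chords Δ_i = (y_(i+1) - y_i)/h_i = 7, -8, -5.
  1·M_0 + 4·M_1 + 1·M_2 = 6(Δ_1 - Δ_0) = -90
  1·M_1 + 4·M_2 + 1·M_3 = 6(Δ_2 - Δ_1) = 18
Natural end conditions: M_0 = M_3 = 0.
Solving: M_0 = 0, M_1 = -126/5, M_2 = 54/5, M_3 = 0.
On [2, 3], with s_2(x) = a_2 + b_2·(x - 2) + c_2·(x - 2)² + d_2·(x - 2)³: c_2 = M_2/2 = 27/5, d_2 = (M_3 - M_2)/(6h_2) = -9/5, b_2 = Δ_2 - h_2(2M_2 + M_3)/6 = -43/5.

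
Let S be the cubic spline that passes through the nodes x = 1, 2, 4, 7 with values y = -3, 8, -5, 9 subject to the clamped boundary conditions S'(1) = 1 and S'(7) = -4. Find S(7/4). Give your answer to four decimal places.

Let M_i = S''(x_i). Step sizes h_i = 1, 2, 3; slopes of the chords Δ_i = (y_(i+1) - y_i)/h_i = 11, -13/2, 14/3.
  1·M_0 + 6·M_1 + 2·M_2 = 6(Δ_1 - Δ_0) = -105
  2·M_1 + 10·M_2 + 3·M_3 = 6(Δ_2 - Δ_1) = 67
Clamped end conditions give two more equations: 2h_0·M_0 + h_0·M_1 = 6(Δ_0 - S'(1)) = 60 and h_2·M_2 + 2h_2·M_3 = 6(S'(7) - Δ_2) = -52.
Solving the tridiagonal system: M_0 = 2599/57, M_1 = -1778/57, M_2 = 1042/57, M_3 = -1015/57.
On [1, 2], S(x) = -3 + 1·(x - 1) + 2599/114·(x - 1)² - 1459/114·(x - 1)³.
With (x - 1) = 3/4: S(7/4) = 12585/2432.

5.1748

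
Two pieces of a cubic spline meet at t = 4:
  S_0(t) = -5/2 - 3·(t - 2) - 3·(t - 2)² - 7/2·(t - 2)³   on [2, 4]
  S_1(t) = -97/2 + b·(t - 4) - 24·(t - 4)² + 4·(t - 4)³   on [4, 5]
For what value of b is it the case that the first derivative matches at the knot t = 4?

S_0'(t) = -3 - 6·(t - 2) - 21/2·(t - 2)², so S_0'(4) = -57. On the right, S_1'(4) = b, so b = -57.

-57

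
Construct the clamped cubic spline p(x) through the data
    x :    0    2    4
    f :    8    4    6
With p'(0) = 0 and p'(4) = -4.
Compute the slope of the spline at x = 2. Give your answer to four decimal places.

0.2500

Let m_i = p''(x_i). Step sizes h_i = 2, 2; slopes of the chords Δ_i = (y_(i+1) - y_i)/h_i = -2, 1.
  2·m_0 + 8·m_1 + 2·m_2 = 6(Δ_1 - Δ_0) = 18
Clamped end conditions give two more equations: 2h_0·m_0 + h_0·m_1 = 6(Δ_0 - p'(0)) = -12 and h_1·m_1 + 2h_1·m_2 = 6(p'(4) - Δ_1) = -30.
Forward elimination and back-substitution give m_0 = -25/4, m_1 = 13/2, m_2 = -43/4.
On [2, 4], p'(x) = b_1 + 2c_1·(x - 2) + 3d_1·(x - 2)² with b_1 = Δ_1 - h_1(2m_1 + m_2)/6 = 1/4, c_1 = m_1/2 = 13/4, d_1 = (m_2 - m_1)/(6h_1) = -23/16. So p'(2) = 1/4.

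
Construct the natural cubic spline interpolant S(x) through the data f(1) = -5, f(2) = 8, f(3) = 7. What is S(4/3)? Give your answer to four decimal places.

0.3704

Let M_i = S''(x_i). Step sizes h_i = 1, 1; slopes of the chords Δ_i = (y_(i+1) - y_i)/h_i = 13, -1.
  1·M_0 + 4·M_1 + 1·M_2 = 6(Δ_1 - Δ_0) = -84
Natural end conditions: M_0 = M_2 = 0.
Hence M_0 = 0, M_1 = -21, M_2 = 0.
On [1, 2], S(x) = -5 + 33/2·(x - 1) + 0·(x - 1)² - 7/2·(x - 1)³.
With (x - 1) = 1/3: S(4/3) = 10/27.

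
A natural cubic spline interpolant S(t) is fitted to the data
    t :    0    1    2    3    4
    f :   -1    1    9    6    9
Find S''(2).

With M_i denoting the second derivative at x_i, h_i = 1, 1, 1, 1, and Δ_i = (y_(i+1) − y_i)/h_i = 2, 8, -3, 3:
  1·M_0 + 4·M_1 + 1·M_2 = 6(Δ_1 - Δ_0) = 36
  1·M_1 + 4·M_2 + 1·M_3 = 6(Δ_2 - Δ_1) = -66
  1·M_2 + 4·M_3 + 1·M_4 = 6(Δ_3 - Δ_2) = 36
Natural end conditions: M_0 = M_4 = 0.
Solving: M_0 = 0, M_1 = 15, M_2 = -24, M_3 = 15, M_4 = 0.

-24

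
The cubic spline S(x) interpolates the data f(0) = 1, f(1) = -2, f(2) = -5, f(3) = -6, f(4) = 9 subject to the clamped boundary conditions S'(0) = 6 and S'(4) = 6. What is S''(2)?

Let σ_i = S''(x_i). Step sizes h_i = 1, 1, 1, 1; slopes of the chords Δ_i = (y_(i+1) - y_i)/h_i = -3, -3, -1, 15.
  1·σ_0 + 4·σ_1 + 1·σ_2 = 6(Δ_1 - Δ_0) = 0
  1·σ_1 + 4·σ_2 + 1·σ_3 = 6(Δ_2 - Δ_1) = 12
  1·σ_2 + 4·σ_3 + 1·σ_4 = 6(Δ_3 - Δ_2) = 96
Clamped end conditions give two more equations: 2h_0·σ_0 + h_0·σ_1 = 6(Δ_0 - S'(0)) = -54 and h_3·σ_3 + 2h_3·σ_4 = 6(S'(4) - Δ_3) = -54.
Forward elimination and back-substitution give σ_0 = -225/7, σ_1 = 72/7, σ_2 = -9, σ_3 = 264/7, σ_4 = -321/7.

-9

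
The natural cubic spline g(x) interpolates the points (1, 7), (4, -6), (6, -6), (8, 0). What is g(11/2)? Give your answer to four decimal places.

Let σ_i = g''(x_i). Step sizes h_i = 3, 2, 2; slopes of the chords Δ_i = (y_(i+1) - y_i)/h_i = -13/3, 0, 3.
  3·σ_0 + 10·σ_1 + 2·σ_2 = 6(Δ_1 - Δ_0) = 26
  2·σ_1 + 8·σ_2 + 2·σ_3 = 6(Δ_2 - Δ_1) = 18
Natural end conditions: σ_0 = σ_3 = 0.
Hence σ_0 = 0, σ_1 = 43/19, σ_2 = 32/19, σ_3 = 0.
On [4, 6], g(x) = -6 - 118/57·(x - 4) + 43/38·(x - 4)² - 11/228·(x - 4)³.
With (x - 4) = 3/2: g(11/2) = -4087/608.

-6.7220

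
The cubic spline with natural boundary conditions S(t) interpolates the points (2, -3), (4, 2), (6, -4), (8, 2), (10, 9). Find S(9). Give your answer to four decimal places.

Write M_i for S''(x_i). With h_i = 2, 2, 2, 2 and divided differences Δ_i = 5/2, -3, 3, 7/2, the continuity of S' gives the tridiagonal system
  2·M_0 + 8·M_1 + 2·M_2 = 6(Δ_1 - Δ_0) = -33
  2·M_1 + 8·M_2 + 2·M_3 = 6(Δ_2 - Δ_1) = 36
  2·M_2 + 8·M_3 + 2·M_4 = 6(Δ_3 - Δ_2) = 3
Natural end conditions: M_0 = M_4 = 0.
Solving the tridiagonal system: M_0 = 0, M_1 = -159/28, M_2 = 87/14, M_3 = -33/28, M_4 = 0.
On [8, 10], S(t) = 2 + 30/7·(t - 8) - 33/56·(t - 8)² + 11/112·(t - 8)³.
With (t - 8) = 1: S(9) = 649/112.

5.7946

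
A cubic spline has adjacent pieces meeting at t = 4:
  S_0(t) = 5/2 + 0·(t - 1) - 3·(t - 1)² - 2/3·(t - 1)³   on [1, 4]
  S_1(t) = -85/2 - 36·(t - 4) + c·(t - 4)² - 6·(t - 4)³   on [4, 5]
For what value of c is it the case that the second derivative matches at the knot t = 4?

S_0''(t) = -6 - 4·(t - 1), so S_0''(4) = -18. On the right, S_1''(4) = 2c, so c = -9.

-9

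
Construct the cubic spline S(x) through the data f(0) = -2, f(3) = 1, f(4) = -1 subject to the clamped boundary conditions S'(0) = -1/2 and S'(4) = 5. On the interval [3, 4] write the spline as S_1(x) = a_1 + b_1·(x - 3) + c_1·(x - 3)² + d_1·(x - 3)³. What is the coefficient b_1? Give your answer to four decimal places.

-3.6875

Put M_i = S'' at the i-th knot. Here h = (3, 1) and Δ = (1, -2), so the interior equations h_(i-1)·M_(i-1) + 2(h_(i-1)+h_i)·M_i + h_i·M_(i+1) = 6(Δ_i − Δ_(i-1)) read
  3·M_0 + 8·M_1 + 1·M_2 = 6(Δ_1 - Δ_0) = -18
Clamped end conditions give two more equations: 2h_0·M_0 + h_0·M_1 = 6(Δ_0 - S'(0)) = 9 and h_1·M_1 + 2h_1·M_2 = 6(S'(4) - Δ_1) = 42.
Forward elimination and back-substitution give M_0 = 41/8, M_1 = -29/4, M_2 = 197/8.
On [3, 4], with S_1(x) = a_1 + b_1·(x - 3) + c_1·(x - 3)² + d_1·(x - 3)³: c_1 = M_1/2 = -29/8, d_1 = (M_2 - M_1)/(6h_1) = 85/16, b_1 = Δ_1 - h_1(2M_1 + M_2)/6 = -59/16.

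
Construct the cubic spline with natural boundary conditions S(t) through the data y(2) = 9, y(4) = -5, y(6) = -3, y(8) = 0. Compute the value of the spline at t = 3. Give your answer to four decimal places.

0.4250

Let m_i = S''(x_i). Step sizes h_i = 2, 2, 2; slopes of the chords Δ_i = (y_(i+1) - y_i)/h_i = -7, 1, 3/2.
  2·m_0 + 8·m_1 + 2·m_2 = 6(Δ_1 - Δ_0) = 48
  2·m_1 + 8·m_2 + 2·m_3 = 6(Δ_2 - Δ_1) = 3
Natural end conditions: m_0 = m_3 = 0.
Forward elimination and back-substitution give m_0 = 0, m_1 = 63/10, m_2 = -6/5, m_3 = 0.
On [2, 4], S(t) = 9 - 91/10·(t - 2) + 0·(t - 2)² + 21/40·(t - 2)³.
With (t - 2) = 1: S(3) = 17/40.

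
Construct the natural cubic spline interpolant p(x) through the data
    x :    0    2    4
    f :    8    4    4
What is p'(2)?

Put σ_i = p'' at the i-th knot. Here h = (2, 2) and Δ = (-2, 0), so the interior equations h_(i-1)·σ_(i-1) + 2(h_(i-1)+h_i)·σ_i + h_i·σ_(i+1) = 6(Δ_i − Δ_(i-1)) read
  2·σ_0 + 8·σ_1 + 2·σ_2 = 6(Δ_1 - Δ_0) = 12
Natural end conditions: σ_0 = σ_2 = 0.
Solving the tridiagonal system: σ_0 = 0, σ_1 = 3/2, σ_2 = 0.
On [2, 4], p'(x) = b_1 + 2c_1·(x - 2) + 3d_1·(x - 2)² with b_1 = Δ_1 - h_1(2σ_1 + σ_2)/6 = -1, c_1 = σ_1/2 = 3/4, d_1 = (σ_2 - σ_1)/(6h_1) = -1/8. So p'(2) = -1.

-1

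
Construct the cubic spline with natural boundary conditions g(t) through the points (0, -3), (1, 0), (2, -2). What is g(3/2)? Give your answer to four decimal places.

-0.5313

Write σ_i for g''(x_i). With h_i = 1, 1 and divided differences Δ_i = 3, -2, the continuity of g' gives the tridiagonal system
  1·σ_0 + 4·σ_1 + 1·σ_2 = 6(Δ_1 - Δ_0) = -30
Natural end conditions: σ_0 = σ_2 = 0.
Hence σ_0 = 0, σ_1 = -15/2, σ_2 = 0.
On [1, 2], g(t) = 0 + 1/2·(t - 1) - 15/4·(t - 1)² + 5/4·(t - 1)³.
With (t - 1) = 1/2: g(3/2) = -17/32.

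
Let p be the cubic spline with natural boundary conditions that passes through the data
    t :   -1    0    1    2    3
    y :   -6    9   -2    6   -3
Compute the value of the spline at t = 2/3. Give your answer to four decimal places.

1.0741

With M_i denoting the second derivative at x_i, h_i = 1, 1, 1, 1, and Δ_i = (y_(i+1) − y_i)/h_i = 15, -11, 8, -9:
  1·M_0 + 4·M_1 + 1·M_2 = 6(Δ_1 - Δ_0) = -156
  1·M_1 + 4·M_2 + 1·M_3 = 6(Δ_2 - Δ_1) = 114
  1·M_2 + 4·M_3 + 1·M_4 = 6(Δ_3 - Δ_2) = -102
Natural end conditions: M_0 = M_4 = 0.
Hence M_0 = 0, M_1 = -207/4, M_2 = 51, M_3 = -153/4, M_4 = 0.
On [0, 1], p(t) = 9 - 9/4·t - 207/8·t² + 137/8·t³.
With t = 2/3: p(2/3) = 29/27.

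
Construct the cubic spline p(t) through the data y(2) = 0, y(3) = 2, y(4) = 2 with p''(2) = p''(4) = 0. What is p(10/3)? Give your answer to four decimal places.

Put M_i = p'' at the i-th knot. Here h = (1, 1) and Δ = (2, 0), so the interior equations h_(i-1)·M_(i-1) + 2(h_(i-1)+h_i)·M_i + h_i·M_(i+1) = 6(Δ_i − Δ_(i-1)) read
  1·M_0 + 4·M_1 + 1·M_2 = 6(Δ_1 - Δ_0) = -12
Natural end conditions: M_0 = M_2 = 0.
Solving: M_0 = 0, M_1 = -3, M_2 = 0.
On [3, 4], p(t) = 2 + 1·(t - 3) - 3/2·(t - 3)² + 1/2·(t - 3)³.
With (t - 3) = 1/3: p(10/3) = 59/27.

2.1852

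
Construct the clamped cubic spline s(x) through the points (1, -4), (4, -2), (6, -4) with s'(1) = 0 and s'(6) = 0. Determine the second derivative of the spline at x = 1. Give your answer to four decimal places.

1.6667

Put M_i = s'' at the i-th knot. Here h = (3, 2) and Δ = (2/3, -1), so the interior equations h_(i-1)·M_(i-1) + 2(h_(i-1)+h_i)·M_i + h_i·M_(i+1) = 6(Δ_i − Δ_(i-1)) read
  3·M_0 + 10·M_1 + 2·M_2 = 6(Δ_1 - Δ_0) = -10
Clamped end conditions give two more equations: 2h_0·M_0 + h_0·M_1 = 6(Δ_0 - s'(1)) = 4 and h_1·M_1 + 2h_1·M_2 = 6(s'(6) - Δ_1) = 6.
Forward elimination and back-substitution give M_0 = 5/3, M_1 = -2, M_2 = 5/2.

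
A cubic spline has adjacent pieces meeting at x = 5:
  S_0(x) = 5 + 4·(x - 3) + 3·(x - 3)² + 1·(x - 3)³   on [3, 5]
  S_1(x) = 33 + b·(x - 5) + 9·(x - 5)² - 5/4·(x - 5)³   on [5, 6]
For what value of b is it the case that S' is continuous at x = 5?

S_0'(x) = 4 + 6·(x - 3) + 3·(x - 3)², so S_0'(5) = 28. On the right, S_1'(5) = b, so b = 28.

28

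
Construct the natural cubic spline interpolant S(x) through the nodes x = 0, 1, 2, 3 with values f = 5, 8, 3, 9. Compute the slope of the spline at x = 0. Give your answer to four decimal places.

5.8667

Let M_i = S''(x_i). Step sizes h_i = 1, 1, 1; slopes of the chords Δ_i = (y_(i+1) - y_i)/h_i = 3, -5, 6.
  1·M_0 + 4·M_1 + 1·M_2 = 6(Δ_1 - Δ_0) = -48
  1·M_1 + 4·M_2 + 1·M_3 = 6(Δ_2 - Δ_1) = 66
Natural end conditions: M_0 = M_3 = 0.
Hence M_0 = 0, M_1 = -86/5, M_2 = 104/5, M_3 = 0.
On [0, 1], S'(x) = b_0 + 2c_0·x + 3d_0·x² with b_0 = Δ_0 - h_0(2M_0 + M_1)/6 = 88/15, c_0 = M_0/2 = 0, d_0 = (M_1 - M_0)/(6h_0) = -43/15. So S'(0) = 88/15.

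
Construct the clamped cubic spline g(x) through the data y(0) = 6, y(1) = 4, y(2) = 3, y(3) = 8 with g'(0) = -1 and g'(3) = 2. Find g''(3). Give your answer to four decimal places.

-15.6000

Put M_i = g'' at the i-th knot. Here h = (1, 1, 1) and Δ = (-2, -1, 5), so the interior equations h_(i-1)·M_(i-1) + 2(h_(i-1)+h_i)·M_i + h_i·M_(i+1) = 6(Δ_i − Δ_(i-1)) read
  1·M_0 + 4·M_1 + 1·M_2 = 6(Δ_1 - Δ_0) = 6
  1·M_1 + 4·M_2 + 1·M_3 = 6(Δ_2 - Δ_1) = 36
Clamped end conditions give two more equations: 2h_0·M_0 + h_0·M_1 = 6(Δ_0 - g'(0)) = -6 and h_2·M_2 + 2h_2·M_3 = 6(g'(3) - Δ_2) = -18.
Hence M_0 = -12/5, M_1 = -6/5, M_2 = 66/5, M_3 = -78/5.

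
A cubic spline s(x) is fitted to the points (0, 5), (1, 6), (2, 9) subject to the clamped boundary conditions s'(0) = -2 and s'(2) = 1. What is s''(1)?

With M_i denoting the second derivative at x_i, h_i = 1, 1, and Δ_i = (y_(i+1) − y_i)/h_i = 1, 3:
  1·M_0 + 4·M_1 + 1·M_2 = 6(Δ_1 - Δ_0) = 12
Clamped end conditions give two more equations: 2h_0·M_0 + h_0·M_1 = 6(Δ_0 - s'(0)) = 18 and h_1·M_1 + 2h_1·M_2 = 6(s'(2) - Δ_1) = -12.
Hence M_0 = 15/2, M_1 = 3, M_2 = -15/2.

3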